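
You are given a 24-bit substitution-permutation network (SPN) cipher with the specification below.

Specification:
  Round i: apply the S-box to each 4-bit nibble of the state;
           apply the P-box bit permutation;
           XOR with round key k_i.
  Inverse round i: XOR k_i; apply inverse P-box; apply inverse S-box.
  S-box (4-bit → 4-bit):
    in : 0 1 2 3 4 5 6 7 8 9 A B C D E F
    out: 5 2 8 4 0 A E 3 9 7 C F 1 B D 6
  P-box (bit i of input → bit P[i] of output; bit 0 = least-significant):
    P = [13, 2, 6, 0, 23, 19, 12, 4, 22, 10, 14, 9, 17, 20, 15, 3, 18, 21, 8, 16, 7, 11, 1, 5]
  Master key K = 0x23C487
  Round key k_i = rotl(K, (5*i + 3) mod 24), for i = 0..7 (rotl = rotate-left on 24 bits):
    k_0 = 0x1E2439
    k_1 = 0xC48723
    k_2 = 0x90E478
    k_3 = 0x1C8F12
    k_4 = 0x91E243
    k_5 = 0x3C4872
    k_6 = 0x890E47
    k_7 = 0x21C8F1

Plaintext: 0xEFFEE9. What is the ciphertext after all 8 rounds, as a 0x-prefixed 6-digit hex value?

s_0 = plaintext = 0xEFFEE9
s_1 = Round(s_0, k_0) = 0xEED7CF
s_2 = Round(s_1, k_1) = 0x1382CD
s_3 = Round(s_2, k_2) = 0x12CF75
s_4 = Round(s_3, k_3) = 0x97C317
s_5 = Round(s_4, k_4) = 0xBF8AC5
s_6 = Round(s_5, k_5) = 0x9E03DD
s_7 = Round(s_6, k_6) = 0x06E7D0
s_8 = Round(s_7, k_7) = 0xCA6D2B

0xCA6D2B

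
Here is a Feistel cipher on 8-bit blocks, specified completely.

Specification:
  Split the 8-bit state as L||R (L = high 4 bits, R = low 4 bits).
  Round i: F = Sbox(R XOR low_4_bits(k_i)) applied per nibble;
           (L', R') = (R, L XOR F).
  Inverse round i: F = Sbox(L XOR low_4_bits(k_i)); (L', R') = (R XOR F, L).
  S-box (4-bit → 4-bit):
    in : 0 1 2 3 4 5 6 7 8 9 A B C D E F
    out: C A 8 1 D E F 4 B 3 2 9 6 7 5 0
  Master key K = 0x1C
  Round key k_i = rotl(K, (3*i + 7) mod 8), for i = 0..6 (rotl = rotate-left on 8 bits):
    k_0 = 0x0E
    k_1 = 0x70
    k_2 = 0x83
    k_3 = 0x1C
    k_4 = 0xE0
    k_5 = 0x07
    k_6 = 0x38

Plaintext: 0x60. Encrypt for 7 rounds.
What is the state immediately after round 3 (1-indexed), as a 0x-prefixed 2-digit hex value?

s_0 = plaintext = 0x60
s_1 = Round(s_0, k_0) = 0x03
s_2 = Round(s_1, k_1) = 0x31
s_3 = Round(s_2, k_2) = 0x1B
s_4 = Round(s_3, k_3) = 0xB5
s_5 = Round(s_4, k_4) = 0x55
s_6 = Round(s_5, k_5) = 0x5D
s_7 = Round(s_6, k_6) = 0xDB

0x1B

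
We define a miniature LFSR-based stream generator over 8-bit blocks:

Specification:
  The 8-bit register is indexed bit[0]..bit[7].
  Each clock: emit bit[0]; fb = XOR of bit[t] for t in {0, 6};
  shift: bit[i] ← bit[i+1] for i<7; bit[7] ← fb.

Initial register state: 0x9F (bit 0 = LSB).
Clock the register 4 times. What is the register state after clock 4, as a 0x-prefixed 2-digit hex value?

reg_0 = 0x9F
clock 1: out=1, reg = 0xCF
clock 2: out=1, reg = 0x67
clock 3: out=1, reg = 0x33
clock 4: out=1, reg = 0x99

0x99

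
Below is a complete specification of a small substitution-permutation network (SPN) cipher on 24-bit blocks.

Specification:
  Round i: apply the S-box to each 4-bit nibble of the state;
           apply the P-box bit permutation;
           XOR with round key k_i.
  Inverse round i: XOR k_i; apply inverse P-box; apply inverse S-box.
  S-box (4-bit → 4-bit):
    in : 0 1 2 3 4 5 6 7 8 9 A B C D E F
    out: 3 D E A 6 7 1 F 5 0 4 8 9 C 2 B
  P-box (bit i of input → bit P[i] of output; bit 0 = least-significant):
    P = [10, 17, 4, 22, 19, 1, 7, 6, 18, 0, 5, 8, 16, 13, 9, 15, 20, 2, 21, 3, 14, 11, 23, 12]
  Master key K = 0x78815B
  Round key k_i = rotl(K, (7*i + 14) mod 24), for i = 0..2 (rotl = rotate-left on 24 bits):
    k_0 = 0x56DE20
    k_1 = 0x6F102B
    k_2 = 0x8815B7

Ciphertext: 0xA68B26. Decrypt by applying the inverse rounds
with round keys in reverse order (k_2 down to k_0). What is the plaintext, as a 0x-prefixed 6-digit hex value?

s_0 = ciphertext = 0xA68B26
s_1 = InvRound(s_0, k_2) = 0x3AD085
s_2 = InvRound(s_1, k_1) = 0x6FC84B
s_3 = InvRound(s_2, k_0) = 0xB184F6

0xB184F6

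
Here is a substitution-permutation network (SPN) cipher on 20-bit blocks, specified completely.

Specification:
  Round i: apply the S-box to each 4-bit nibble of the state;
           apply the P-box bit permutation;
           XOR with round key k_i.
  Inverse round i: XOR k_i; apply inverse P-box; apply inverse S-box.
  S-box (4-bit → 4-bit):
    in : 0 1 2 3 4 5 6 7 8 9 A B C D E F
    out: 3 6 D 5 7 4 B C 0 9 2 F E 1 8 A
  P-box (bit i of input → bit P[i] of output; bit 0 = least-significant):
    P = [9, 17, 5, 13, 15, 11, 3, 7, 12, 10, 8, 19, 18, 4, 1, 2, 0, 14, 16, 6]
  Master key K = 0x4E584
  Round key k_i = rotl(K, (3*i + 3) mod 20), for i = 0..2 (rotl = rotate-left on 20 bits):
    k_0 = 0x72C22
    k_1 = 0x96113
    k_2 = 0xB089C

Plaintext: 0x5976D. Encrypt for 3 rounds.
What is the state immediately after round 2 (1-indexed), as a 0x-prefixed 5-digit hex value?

s_0 = plaintext = 0x5976D
s_1 = Round(s_0, k_0) = 0xAA7A6
s_2 = Round(s_1, k_1) = 0x30A03
s_3 = Round(s_2, k_2) = 0xE86AD

0x30A03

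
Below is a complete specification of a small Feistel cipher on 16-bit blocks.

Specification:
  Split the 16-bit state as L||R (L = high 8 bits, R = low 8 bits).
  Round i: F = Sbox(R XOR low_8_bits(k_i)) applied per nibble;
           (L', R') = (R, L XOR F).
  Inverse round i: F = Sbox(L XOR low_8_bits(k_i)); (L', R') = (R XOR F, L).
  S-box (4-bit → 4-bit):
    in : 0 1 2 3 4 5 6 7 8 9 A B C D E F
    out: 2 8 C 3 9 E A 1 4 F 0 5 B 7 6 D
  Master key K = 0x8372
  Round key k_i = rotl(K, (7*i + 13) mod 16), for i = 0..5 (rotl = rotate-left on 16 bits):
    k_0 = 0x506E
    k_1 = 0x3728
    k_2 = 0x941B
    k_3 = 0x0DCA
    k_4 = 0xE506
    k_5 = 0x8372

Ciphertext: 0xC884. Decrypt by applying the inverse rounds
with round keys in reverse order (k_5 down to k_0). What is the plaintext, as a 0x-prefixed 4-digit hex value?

0x76A1

s_0 = ciphertext = 0xC884
s_1 = InvRound(s_0, k_5) = 0xD4C8
s_2 = InvRound(s_1, k_4) = 0xB4D4
s_3 = InvRound(s_2, k_3) = 0xC2B4
s_4 = InvRound(s_3, k_2) = 0xCBC2
s_5 = InvRound(s_4, k_1) = 0xA1CB
s_6 = InvRound(s_5, k_0) = 0x76A1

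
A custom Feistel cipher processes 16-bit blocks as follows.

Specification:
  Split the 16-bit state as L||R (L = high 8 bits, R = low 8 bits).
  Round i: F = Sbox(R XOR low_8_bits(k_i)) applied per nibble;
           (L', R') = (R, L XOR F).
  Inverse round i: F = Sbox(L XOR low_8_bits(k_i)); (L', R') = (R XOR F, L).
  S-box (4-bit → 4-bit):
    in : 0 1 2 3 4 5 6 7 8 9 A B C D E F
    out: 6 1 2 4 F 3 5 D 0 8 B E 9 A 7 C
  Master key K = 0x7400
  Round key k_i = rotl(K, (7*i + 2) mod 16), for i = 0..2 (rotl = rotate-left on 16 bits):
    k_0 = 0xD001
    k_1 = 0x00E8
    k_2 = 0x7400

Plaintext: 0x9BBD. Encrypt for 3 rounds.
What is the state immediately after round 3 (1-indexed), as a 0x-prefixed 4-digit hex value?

0x3637

s_0 = plaintext = 0x9BBD
s_1 = Round(s_0, k_0) = 0xBD72
s_2 = Round(s_1, k_1) = 0x7236
s_3 = Round(s_2, k_2) = 0x3637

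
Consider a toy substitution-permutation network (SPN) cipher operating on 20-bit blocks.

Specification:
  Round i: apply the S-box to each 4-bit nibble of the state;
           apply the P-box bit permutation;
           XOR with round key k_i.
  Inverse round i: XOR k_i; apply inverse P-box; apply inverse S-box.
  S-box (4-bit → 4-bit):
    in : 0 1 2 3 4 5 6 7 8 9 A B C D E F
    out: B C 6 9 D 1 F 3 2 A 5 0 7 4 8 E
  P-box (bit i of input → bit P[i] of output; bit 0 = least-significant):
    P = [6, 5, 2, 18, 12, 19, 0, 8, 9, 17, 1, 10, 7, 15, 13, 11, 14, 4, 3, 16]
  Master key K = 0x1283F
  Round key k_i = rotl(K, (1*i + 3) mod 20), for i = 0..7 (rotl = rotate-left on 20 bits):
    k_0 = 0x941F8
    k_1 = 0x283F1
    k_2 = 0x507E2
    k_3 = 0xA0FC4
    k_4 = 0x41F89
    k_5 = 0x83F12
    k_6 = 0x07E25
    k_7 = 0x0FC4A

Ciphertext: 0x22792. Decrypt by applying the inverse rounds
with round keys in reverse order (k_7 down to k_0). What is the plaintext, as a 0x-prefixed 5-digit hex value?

s_0 = ciphertext = 0x22792
s_1 = InvRound(s_0, k_7) = 0xC0735
s_2 = InvRound(s_1, k_6) = 0x71B0E
s_3 = InvRound(s_2, k_5) = 0xFD981
s_4 = InvRound(s_3, k_4) = 0x4808B
s_5 = InvRound(s_4, k_3) = 0xD96F4
s_6 = InvRound(s_5, k_2) = 0x88D0D
s_7 = InvRound(s_6, k_1) = 0x2308C
s_8 = InvRound(s_7, k_0) = 0x0D80C

0x0D80C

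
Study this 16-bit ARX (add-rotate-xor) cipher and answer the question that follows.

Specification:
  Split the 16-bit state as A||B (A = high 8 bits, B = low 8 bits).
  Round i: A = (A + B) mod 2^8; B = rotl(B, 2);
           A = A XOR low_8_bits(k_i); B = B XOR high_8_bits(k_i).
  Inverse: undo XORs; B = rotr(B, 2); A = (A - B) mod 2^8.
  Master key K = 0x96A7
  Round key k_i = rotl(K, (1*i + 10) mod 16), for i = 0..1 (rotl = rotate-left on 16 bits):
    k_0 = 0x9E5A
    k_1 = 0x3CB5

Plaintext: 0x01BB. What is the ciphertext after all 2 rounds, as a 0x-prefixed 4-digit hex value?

s_0 = plaintext = 0x01BB
s_1 = Round(s_0, k_0) = 0xE670
s_2 = Round(s_1, k_1) = 0xE3FD

0xE3FD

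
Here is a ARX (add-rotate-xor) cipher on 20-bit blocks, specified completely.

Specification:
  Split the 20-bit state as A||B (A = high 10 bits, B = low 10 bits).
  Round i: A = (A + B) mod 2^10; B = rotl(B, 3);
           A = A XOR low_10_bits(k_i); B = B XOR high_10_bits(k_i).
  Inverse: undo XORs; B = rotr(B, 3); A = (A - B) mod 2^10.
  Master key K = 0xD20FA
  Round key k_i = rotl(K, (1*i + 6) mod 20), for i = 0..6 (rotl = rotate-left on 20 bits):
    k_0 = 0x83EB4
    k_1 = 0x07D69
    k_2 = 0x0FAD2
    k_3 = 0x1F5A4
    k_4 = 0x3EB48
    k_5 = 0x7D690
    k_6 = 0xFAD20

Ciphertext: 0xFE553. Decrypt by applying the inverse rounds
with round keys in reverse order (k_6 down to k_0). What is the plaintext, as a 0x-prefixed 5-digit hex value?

s_0 = ciphertext = 0xFE553
s_1 = InvRound(s_0, k_6) = 0xA0857
s_2 = InvRound(s_1, k_5) = 0xB7934
s_3 = InvRound(s_2, k_4) = 0x97739
s_4 = InvRound(s_3, k_3) = 0x64668
s_5 = InvRound(s_4, k_2) = 0xFE74A
s_6 = InvRound(s_5, k_1) = 0xE9AEA
s_7 = InvRound(s_6, k_0) = 0x9DA9C

0x9DA9C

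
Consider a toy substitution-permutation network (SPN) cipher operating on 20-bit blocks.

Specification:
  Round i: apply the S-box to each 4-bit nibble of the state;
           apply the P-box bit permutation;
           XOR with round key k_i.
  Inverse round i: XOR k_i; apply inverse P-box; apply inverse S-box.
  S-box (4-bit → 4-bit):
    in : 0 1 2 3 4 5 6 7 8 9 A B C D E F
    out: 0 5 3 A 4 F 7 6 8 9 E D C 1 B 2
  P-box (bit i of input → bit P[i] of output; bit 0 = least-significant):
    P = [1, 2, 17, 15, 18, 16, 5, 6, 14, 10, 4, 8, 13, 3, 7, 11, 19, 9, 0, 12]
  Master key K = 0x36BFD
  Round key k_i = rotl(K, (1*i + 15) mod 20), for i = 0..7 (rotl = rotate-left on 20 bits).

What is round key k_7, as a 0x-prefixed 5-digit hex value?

0xDAFF4

K = 0x36BFD
k_0 = rotl(K, (1*0+15) mod 20) = rotl(K, 15) = 0xE9B5F
k_1 = rotl(K, (1*1+15) mod 20) = rotl(K, 16) = 0xD36BF
k_2 = rotl(K, (1*2+15) mod 20) = rotl(K, 17) = 0xA6D7F
k_3 = rotl(K, (1*3+15) mod 20) = rotl(K, 18) = 0x4DAFF
k_4 = rotl(K, (1*4+15) mod 20) = rotl(K, 19) = 0x9B5FE
k_5 = rotl(K, (1*5+15) mod 20) = rotl(K, 0) = 0x36BFD
k_6 = rotl(K, (1*6+15) mod 20) = rotl(K, 1) = 0x6D7FA
k_7 = rotl(K, (1*7+15) mod 20) = rotl(K, 2) = 0xDAFF4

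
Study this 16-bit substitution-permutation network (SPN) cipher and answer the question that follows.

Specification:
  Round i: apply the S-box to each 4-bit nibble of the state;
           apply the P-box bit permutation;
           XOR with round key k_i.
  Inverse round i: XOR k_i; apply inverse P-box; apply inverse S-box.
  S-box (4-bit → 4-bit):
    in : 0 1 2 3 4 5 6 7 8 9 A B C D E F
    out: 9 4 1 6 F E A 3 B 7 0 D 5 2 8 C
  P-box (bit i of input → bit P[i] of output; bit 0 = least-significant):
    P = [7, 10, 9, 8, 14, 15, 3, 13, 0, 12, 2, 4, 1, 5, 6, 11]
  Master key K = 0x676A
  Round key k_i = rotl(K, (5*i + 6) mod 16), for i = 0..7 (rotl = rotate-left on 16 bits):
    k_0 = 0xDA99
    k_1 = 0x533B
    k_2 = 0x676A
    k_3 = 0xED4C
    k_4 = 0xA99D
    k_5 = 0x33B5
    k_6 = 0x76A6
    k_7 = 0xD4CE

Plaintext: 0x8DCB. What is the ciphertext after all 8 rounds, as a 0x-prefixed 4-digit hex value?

0x88F8

s_0 = plaintext = 0x8DCB
s_1 = Round(s_0, k_0) = 0x8133
s_2 = Round(s_1, k_1) = 0xDD15
s_3 = Round(s_2, k_2) = 0x7042
s_4 = Round(s_3, k_3) = 0x0DF7
s_5 = Round(s_4, k_4) = 0x9517
s_6 = Round(s_5, k_5) = 0x274B
s_7 = Round(s_6, k_6) = 0x852D
s_8 = Round(s_7, k_7) = 0x88F8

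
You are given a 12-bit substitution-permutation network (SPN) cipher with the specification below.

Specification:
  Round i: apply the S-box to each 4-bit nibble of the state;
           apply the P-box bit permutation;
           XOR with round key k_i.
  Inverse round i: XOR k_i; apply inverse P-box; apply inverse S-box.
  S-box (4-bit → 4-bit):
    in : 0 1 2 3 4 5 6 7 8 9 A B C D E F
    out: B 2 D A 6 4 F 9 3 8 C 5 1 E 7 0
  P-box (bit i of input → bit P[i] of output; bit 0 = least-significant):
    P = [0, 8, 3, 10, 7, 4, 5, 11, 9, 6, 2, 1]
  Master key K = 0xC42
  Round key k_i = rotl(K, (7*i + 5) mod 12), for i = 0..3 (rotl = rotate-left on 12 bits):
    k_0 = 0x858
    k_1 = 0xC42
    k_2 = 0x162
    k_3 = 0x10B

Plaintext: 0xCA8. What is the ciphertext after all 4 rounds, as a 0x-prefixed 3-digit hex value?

s_0 = plaintext = 0xCA8
s_1 = Round(s_0, k_0) = 0x379
s_2 = Round(s_1, k_1) = 0x080
s_3 = Round(s_2, k_2) = 0x6B1
s_4 = Round(s_3, k_3) = 0x2ED

0x2ED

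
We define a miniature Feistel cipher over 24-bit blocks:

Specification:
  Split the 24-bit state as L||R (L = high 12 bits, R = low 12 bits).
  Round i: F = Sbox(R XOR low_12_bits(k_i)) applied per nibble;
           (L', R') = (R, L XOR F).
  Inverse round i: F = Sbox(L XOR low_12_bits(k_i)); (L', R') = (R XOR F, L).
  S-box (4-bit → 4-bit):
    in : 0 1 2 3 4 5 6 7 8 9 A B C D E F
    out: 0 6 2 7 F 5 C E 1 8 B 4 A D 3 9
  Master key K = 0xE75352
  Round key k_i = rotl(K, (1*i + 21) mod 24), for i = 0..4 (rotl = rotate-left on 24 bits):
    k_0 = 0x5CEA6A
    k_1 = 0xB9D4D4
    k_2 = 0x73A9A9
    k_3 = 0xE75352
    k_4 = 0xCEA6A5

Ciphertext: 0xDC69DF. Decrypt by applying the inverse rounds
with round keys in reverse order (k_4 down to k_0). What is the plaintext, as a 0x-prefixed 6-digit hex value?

0x8270CA

s_0 = ciphertext = 0xDC69DF
s_1 = InvRound(s_0, k_4) = 0xD18DC6
s_2 = InvRound(s_1, k_3) = 0xE3DD18
s_3 = InvRound(s_2, k_2) = 0x397E3D
s_4 = InvRound(s_3, k_1) = 0x0CA397
s_5 = InvRound(s_4, k_0) = 0x8270CA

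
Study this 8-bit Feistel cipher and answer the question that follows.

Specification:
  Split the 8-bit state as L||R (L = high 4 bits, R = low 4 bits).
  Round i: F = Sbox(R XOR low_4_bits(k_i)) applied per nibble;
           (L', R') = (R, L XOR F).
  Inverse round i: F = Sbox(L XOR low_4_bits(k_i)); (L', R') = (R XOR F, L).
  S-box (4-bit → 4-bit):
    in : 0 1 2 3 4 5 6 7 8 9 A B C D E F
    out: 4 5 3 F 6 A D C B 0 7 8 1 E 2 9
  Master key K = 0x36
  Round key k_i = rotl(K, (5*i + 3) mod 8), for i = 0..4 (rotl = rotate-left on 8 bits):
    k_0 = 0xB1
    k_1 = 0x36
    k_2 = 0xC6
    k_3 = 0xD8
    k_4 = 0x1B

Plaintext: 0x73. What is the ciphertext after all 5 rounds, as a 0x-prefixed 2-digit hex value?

0x5B

s_0 = plaintext = 0x73
s_1 = Round(s_0, k_0) = 0x34
s_2 = Round(s_1, k_1) = 0x40
s_3 = Round(s_2, k_2) = 0x09
s_4 = Round(s_3, k_3) = 0x95
s_5 = Round(s_4, k_4) = 0x5B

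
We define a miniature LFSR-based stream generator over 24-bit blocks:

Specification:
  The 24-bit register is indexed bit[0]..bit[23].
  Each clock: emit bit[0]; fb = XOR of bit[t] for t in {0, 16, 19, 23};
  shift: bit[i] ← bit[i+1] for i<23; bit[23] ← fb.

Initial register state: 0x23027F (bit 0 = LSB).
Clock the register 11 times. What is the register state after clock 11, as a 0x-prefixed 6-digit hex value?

reg_0 = 0x23027F
clock 1: out=1, reg = 0x11813F
clock 2: out=1, reg = 0x08C09F
clock 3: out=1, reg = 0x04604F
clock 4: out=1, reg = 0x823027
clock 5: out=1, reg = 0x411813
clock 6: out=1, reg = 0x208C09
clock 7: out=1, reg = 0x904604
clock 8: out=0, reg = 0xC82302
clock 9: out=0, reg = 0x641181
clock 10: out=1, reg = 0xB208C0
clock 11: out=0, reg = 0xD90460

0xD90460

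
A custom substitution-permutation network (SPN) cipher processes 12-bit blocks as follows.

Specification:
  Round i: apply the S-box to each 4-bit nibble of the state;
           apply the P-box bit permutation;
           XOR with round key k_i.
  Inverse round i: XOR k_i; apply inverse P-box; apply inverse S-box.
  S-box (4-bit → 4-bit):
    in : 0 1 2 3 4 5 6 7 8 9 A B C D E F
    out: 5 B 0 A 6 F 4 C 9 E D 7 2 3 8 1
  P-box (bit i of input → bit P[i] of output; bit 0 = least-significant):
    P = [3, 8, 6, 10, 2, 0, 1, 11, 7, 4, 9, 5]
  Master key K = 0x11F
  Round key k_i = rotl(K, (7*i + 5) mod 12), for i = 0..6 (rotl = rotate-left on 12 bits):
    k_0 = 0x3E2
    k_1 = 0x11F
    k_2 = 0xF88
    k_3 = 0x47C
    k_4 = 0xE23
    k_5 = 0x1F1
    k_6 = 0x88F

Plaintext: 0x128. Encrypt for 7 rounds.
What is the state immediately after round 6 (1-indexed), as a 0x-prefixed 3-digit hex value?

s_0 = plaintext = 0x128
s_1 = Round(s_0, k_0) = 0x75A
s_2 = Round(s_1, k_1) = 0xF70
s_3 = Round(s_2, k_2) = 0x742
s_4 = Round(s_3, k_3) = 0x65F
s_5 = Round(s_4, k_4) = 0x42C
s_6 = Round(s_5, k_5) = 0x2E1
s_7 = Round(s_6, k_6) = 0x587

0x2E1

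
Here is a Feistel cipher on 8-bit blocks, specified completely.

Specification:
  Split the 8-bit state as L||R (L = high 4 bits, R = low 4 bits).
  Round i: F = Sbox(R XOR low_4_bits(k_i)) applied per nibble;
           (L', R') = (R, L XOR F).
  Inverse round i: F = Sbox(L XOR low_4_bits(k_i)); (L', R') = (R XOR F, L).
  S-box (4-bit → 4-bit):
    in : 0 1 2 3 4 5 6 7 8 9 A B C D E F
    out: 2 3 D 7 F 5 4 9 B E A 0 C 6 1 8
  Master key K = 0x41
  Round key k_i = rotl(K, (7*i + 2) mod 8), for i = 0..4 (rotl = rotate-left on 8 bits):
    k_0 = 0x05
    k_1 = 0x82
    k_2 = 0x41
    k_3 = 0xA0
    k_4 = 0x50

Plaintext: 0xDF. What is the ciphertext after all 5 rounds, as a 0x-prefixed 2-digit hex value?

0x30

s_0 = plaintext = 0xDF
s_1 = Round(s_0, k_0) = 0xF7
s_2 = Round(s_1, k_1) = 0x7A
s_3 = Round(s_2, k_2) = 0xA7
s_4 = Round(s_3, k_3) = 0x73
s_5 = Round(s_4, k_4) = 0x30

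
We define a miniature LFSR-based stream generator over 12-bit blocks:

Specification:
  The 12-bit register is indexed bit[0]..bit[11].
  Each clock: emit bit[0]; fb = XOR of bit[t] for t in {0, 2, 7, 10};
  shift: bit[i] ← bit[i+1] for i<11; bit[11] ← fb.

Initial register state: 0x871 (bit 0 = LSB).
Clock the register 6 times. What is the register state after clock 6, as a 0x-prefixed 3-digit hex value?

0x4E1

reg_0 = 0x871
clock 1: out=1, reg = 0xC38
clock 2: out=0, reg = 0xE1C
clock 3: out=0, reg = 0x70E
clock 4: out=0, reg = 0x387
clock 5: out=1, reg = 0x9C3
clock 6: out=1, reg = 0x4E1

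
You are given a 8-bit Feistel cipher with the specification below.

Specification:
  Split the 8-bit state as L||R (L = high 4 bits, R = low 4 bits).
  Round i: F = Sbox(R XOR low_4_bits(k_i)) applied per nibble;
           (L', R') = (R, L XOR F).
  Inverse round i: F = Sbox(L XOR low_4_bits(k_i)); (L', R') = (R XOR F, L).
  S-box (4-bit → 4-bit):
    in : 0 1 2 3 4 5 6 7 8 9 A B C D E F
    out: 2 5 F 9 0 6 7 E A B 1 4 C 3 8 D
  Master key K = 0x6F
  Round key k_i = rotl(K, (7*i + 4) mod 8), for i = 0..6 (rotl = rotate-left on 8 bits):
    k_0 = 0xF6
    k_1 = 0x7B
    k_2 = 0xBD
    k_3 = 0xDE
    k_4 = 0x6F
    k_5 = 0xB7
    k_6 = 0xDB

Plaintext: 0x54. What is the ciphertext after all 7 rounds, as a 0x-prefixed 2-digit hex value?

0xE0

s_0 = plaintext = 0x54
s_1 = Round(s_0, k_0) = 0x4A
s_2 = Round(s_1, k_1) = 0xA1
s_3 = Round(s_2, k_2) = 0x16
s_4 = Round(s_3, k_3) = 0x6B
s_5 = Round(s_4, k_4) = 0xB6
s_6 = Round(s_5, k_5) = 0x6E
s_7 = Round(s_6, k_6) = 0xE0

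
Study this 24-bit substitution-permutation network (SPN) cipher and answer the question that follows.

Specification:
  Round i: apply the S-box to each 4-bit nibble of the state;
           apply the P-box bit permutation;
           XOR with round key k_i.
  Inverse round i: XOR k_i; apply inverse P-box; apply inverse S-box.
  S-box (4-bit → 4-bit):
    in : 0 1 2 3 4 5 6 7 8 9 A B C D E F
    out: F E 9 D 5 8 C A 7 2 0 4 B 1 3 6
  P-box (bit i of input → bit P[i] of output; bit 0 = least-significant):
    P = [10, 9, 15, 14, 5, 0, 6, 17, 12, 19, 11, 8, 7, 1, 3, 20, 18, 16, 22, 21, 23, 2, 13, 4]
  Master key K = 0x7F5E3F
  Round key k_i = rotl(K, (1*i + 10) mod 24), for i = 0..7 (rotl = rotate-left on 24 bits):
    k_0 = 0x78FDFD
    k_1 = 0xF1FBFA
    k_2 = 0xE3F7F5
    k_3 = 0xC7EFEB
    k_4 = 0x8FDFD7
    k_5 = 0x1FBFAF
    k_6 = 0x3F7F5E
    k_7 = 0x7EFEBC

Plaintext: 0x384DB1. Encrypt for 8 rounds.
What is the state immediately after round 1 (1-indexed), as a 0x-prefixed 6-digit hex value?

s_0 = plaintext = 0x384DB1
s_1 = Round(s_0, k_0) = 0xBD0F25
s_2 = Round(s_1, k_1) = 0xEF9350
s_3 = Round(s_2, k_2) = 0x2028F3
s_4 = Round(s_3, k_3) = 0x3A333A
s_5 = Round(s_4, k_4) = 0x1DE62F
s_6 = Round(s_5, k_5) = 0x191419
s_7 = Round(s_6, k_6) = 0x2C4501
s_8 = Round(s_7, k_7) = 0xD93D45

0xBD0F25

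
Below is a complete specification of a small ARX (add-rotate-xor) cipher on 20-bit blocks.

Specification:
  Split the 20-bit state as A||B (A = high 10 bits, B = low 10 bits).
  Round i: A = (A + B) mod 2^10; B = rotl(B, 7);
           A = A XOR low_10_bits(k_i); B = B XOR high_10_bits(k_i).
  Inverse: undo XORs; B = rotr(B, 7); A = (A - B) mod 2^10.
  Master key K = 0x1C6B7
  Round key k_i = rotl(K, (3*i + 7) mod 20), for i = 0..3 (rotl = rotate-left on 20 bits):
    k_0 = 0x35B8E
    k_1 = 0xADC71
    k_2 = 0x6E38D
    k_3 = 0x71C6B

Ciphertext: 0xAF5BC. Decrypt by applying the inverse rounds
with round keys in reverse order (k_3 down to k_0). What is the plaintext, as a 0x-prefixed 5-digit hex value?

s_0 = ciphertext = 0xAF5BC
s_1 = InvRound(s_0, k_3) = 0xBFBD8
s_2 = InvRound(s_1, k_2) = 0x9BF04
s_3 = InvRound(s_2, k_1) = 0x20D9B
s_4 = InvRound(s_3, k_0) = 0x28E6A

0x28E6A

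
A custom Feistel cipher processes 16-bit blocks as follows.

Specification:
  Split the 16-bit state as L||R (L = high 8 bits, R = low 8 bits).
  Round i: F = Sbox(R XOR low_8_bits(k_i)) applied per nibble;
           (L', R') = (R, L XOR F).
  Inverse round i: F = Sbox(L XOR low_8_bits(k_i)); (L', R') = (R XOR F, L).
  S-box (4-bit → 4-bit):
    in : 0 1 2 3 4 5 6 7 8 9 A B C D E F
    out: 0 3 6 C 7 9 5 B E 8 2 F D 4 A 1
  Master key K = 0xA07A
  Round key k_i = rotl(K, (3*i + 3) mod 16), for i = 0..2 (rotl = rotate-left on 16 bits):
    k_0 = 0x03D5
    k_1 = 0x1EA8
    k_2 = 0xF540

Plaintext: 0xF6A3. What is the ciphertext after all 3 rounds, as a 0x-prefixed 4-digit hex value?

0x0C3E

s_0 = plaintext = 0xF6A3
s_1 = Round(s_0, k_0) = 0xA343
s_2 = Round(s_1, k_1) = 0x430C
s_3 = Round(s_2, k_2) = 0x0C3E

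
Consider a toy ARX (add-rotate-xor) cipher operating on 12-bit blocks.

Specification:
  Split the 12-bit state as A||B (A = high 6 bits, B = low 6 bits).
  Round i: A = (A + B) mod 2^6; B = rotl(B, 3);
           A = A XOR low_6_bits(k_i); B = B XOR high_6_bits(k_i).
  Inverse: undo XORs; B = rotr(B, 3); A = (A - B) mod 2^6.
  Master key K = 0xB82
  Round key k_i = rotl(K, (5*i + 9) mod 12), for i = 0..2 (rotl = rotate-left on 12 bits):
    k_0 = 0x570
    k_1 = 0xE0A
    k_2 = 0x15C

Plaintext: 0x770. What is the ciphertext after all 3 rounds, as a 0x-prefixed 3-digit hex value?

0x811

s_0 = plaintext = 0x770
s_1 = Round(s_0, k_0) = 0xF53
s_2 = Round(s_1, k_1) = 0x6A2
s_3 = Round(s_2, k_2) = 0x811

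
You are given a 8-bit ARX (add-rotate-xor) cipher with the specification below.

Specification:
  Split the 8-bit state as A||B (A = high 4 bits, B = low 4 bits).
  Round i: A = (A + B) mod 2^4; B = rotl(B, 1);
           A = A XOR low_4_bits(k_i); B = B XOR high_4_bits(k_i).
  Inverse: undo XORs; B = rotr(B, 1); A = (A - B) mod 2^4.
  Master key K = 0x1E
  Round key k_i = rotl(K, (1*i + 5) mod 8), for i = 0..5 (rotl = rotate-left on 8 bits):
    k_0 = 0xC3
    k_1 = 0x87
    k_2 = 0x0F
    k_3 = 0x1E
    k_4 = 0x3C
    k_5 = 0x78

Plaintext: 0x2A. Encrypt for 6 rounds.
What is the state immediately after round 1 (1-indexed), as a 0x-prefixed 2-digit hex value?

0xF9

s_0 = plaintext = 0x2A
s_1 = Round(s_0, k_0) = 0xF9
s_2 = Round(s_1, k_1) = 0xFB
s_3 = Round(s_2, k_2) = 0x57
s_4 = Round(s_3, k_3) = 0x2F
s_5 = Round(s_4, k_4) = 0xDC
s_6 = Round(s_5, k_5) = 0x1E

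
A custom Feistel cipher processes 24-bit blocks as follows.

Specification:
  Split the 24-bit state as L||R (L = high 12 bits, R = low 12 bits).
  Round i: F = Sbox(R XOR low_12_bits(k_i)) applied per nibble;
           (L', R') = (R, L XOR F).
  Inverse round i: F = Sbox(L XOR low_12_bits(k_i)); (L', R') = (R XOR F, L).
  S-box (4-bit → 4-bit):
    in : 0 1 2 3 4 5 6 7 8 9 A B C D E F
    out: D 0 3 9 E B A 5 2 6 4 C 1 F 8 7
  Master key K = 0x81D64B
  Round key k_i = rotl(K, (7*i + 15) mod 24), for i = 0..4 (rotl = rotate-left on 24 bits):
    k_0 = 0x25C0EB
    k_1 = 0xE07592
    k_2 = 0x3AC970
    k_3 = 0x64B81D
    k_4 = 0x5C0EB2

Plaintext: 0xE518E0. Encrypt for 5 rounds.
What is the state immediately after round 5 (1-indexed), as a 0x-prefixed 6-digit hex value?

0xE9C4D0

s_0 = plaintext = 0xE518E0
s_1 = Round(s_0, k_0) = 0x8E0C8D
s_2 = Round(s_1, k_1) = 0xC8DEE7
s_3 = Round(s_2, k_2) = 0xEE79E8
s_4 = Round(s_3, k_3) = 0x9E8E9C
s_5 = Round(s_4, k_4) = 0xE9C4D0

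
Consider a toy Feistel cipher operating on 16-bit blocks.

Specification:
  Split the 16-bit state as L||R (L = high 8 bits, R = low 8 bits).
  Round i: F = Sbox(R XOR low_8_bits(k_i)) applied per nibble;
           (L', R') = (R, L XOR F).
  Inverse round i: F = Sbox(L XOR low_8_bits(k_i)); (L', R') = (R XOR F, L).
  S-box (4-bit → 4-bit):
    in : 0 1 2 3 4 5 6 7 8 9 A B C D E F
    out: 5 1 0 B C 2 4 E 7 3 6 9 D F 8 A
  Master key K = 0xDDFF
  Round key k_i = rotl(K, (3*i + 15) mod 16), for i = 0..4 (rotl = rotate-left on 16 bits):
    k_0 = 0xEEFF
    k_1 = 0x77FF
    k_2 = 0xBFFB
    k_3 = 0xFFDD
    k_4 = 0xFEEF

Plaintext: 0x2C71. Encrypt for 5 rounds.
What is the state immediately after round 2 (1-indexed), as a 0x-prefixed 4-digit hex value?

0x5418

s_0 = plaintext = 0x2C71
s_1 = Round(s_0, k_0) = 0x7154
s_2 = Round(s_1, k_1) = 0x5418
s_3 = Round(s_2, k_2) = 0x18DF
s_4 = Round(s_3, k_3) = 0xDF48
s_5 = Round(s_4, k_4) = 0x48B1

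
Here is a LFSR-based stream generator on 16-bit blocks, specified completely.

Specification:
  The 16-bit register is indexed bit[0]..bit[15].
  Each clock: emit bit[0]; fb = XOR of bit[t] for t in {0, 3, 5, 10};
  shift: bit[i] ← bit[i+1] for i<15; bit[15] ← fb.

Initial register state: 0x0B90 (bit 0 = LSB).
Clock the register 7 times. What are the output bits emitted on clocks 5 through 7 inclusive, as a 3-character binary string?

reg_0 = 0x0B90
clock 1: out=0, reg = 0x05C8
clock 2: out=0, reg = 0x02E4
clock 3: out=0, reg = 0x8172
clock 4: out=0, reg = 0xC0B9
clock 5: out=1, reg = 0xE05C
clock 6: out=0, reg = 0xF02E
clock 7: out=0, reg = 0x7817

100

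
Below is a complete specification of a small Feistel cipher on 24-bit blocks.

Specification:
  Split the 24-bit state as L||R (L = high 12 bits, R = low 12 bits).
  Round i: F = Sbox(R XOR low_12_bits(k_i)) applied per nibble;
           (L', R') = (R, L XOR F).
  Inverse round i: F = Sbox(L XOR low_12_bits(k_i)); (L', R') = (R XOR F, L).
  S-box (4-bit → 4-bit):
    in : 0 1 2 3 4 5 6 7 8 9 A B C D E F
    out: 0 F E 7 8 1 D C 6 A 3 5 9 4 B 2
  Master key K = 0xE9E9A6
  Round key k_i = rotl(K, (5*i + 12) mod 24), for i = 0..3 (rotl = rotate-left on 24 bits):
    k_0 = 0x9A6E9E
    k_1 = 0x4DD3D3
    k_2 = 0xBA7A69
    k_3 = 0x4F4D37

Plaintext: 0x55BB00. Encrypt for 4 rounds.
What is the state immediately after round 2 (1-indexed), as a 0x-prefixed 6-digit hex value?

s_0 = plaintext = 0x55BB00
s_1 = Round(s_0, k_0) = 0xB004F0
s_2 = Round(s_1, k_1) = 0x4F07E7
s_3 = Round(s_2, k_2) = 0x7E709B
s_4 = Round(s_3, k_3) = 0x09B3DE

0x4F07E7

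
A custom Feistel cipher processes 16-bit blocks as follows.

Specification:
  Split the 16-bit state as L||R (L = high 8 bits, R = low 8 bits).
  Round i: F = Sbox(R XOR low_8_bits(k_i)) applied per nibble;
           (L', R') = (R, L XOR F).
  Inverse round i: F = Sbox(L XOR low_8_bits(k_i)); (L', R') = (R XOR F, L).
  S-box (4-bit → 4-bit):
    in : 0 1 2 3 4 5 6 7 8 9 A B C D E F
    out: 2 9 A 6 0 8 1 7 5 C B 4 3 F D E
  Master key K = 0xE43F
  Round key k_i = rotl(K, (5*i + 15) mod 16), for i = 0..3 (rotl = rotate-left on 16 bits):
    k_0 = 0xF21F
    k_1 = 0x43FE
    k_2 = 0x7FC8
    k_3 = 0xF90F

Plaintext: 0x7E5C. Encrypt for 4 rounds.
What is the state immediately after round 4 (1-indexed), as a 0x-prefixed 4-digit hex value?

s_0 = plaintext = 0x7E5C
s_1 = Round(s_0, k_0) = 0x5C78
s_2 = Round(s_1, k_1) = 0x780D
s_3 = Round(s_2, k_2) = 0x0D40
s_4 = Round(s_3, k_3) = 0x4003

0x4003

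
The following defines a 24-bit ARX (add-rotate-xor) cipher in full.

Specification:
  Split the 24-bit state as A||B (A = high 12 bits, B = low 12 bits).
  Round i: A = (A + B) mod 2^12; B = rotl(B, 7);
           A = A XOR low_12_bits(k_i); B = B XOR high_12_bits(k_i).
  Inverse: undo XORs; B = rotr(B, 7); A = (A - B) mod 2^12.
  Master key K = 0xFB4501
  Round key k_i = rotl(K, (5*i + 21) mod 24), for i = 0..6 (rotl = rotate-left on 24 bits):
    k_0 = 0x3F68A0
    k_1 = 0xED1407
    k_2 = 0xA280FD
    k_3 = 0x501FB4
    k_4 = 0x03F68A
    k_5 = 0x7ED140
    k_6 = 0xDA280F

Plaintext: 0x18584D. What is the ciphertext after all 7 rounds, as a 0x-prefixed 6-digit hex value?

s_0 = plaintext = 0x18584D
s_1 = Round(s_0, k_0) = 0x172534
s_2 = Round(s_1, k_1) = 0x2A14F8
s_3 = Round(s_2, k_2) = 0x76460F
s_4 = Round(s_3, k_3) = 0x2C72B1
s_5 = Round(s_4, k_4) = 0x3F28AA
s_6 = Round(s_5, k_5) = 0xDDC2A8
s_7 = Round(s_6, k_6) = 0x88B9B7

0x88B9B7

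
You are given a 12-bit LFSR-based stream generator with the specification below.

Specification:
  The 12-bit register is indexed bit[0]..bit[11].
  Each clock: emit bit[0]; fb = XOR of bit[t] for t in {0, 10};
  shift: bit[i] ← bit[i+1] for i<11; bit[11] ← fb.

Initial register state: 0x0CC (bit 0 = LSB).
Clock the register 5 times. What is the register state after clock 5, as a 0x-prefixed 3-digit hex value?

0xE06

reg_0 = 0x0CC
clock 1: out=0, reg = 0x066
clock 2: out=0, reg = 0x033
clock 3: out=1, reg = 0x819
clock 4: out=1, reg = 0xC0C
clock 5: out=0, reg = 0xE06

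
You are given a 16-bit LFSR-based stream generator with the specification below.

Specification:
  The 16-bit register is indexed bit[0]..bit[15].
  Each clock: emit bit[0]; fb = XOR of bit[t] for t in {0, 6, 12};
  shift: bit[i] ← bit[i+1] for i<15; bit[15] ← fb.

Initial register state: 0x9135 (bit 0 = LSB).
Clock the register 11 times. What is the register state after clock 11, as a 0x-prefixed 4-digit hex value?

0x9F12

reg_0 = 0x9135
clock 1: out=1, reg = 0x489A
clock 2: out=0, reg = 0x244D
clock 3: out=1, reg = 0x1226
clock 4: out=0, reg = 0x8913
clock 5: out=1, reg = 0xC489
clock 6: out=1, reg = 0xE244
clock 7: out=0, reg = 0xF122
clock 8: out=0, reg = 0xF891
clock 9: out=1, reg = 0x7C48
clock 10: out=0, reg = 0x3E24
clock 11: out=0, reg = 0x9F12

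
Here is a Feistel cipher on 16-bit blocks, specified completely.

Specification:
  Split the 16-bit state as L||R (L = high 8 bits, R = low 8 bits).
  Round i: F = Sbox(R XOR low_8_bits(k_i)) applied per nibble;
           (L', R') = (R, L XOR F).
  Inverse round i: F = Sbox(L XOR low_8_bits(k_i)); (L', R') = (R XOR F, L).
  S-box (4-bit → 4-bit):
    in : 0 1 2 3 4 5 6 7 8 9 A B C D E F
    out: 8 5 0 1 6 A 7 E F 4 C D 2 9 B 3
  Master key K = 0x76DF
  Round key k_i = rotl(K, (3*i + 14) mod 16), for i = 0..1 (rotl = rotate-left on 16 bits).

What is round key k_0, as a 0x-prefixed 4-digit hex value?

K = 0x76DF
k_0 = rotl(K, (3*0+14) mod 16) = rotl(K, 14) = 0xDDB7

0xDDB7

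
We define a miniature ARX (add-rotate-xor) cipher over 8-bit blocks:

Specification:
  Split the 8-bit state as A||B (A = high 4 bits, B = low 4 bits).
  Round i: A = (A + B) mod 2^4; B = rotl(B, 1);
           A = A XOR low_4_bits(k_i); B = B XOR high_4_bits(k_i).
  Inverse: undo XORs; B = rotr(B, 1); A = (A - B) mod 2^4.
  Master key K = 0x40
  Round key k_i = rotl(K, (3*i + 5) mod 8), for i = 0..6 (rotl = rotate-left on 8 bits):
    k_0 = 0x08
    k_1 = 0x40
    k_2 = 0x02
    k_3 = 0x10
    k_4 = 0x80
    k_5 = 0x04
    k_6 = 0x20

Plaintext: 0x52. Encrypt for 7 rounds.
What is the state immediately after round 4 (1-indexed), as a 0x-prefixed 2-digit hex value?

0x62

s_0 = plaintext = 0x52
s_1 = Round(s_0, k_0) = 0xF4
s_2 = Round(s_1, k_1) = 0x3C
s_3 = Round(s_2, k_2) = 0xD9
s_4 = Round(s_3, k_3) = 0x62
s_5 = Round(s_4, k_4) = 0x8C
s_6 = Round(s_5, k_5) = 0x09
s_7 = Round(s_6, k_6) = 0x91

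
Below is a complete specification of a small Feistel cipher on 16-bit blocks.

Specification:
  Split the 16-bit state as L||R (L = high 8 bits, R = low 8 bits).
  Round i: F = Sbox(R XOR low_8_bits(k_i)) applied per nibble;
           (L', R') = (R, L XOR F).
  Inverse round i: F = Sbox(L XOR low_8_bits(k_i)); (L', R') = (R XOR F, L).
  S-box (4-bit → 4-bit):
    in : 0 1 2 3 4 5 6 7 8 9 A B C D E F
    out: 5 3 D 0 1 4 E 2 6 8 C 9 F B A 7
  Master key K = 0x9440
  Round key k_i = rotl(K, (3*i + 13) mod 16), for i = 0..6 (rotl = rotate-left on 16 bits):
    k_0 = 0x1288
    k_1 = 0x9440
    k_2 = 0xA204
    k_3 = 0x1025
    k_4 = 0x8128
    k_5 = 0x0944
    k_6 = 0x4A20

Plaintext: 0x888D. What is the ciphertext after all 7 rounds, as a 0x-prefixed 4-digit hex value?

s_0 = plaintext = 0x888D
s_1 = Round(s_0, k_0) = 0x8DDC
s_2 = Round(s_1, k_1) = 0xDC02
s_3 = Round(s_2, k_2) = 0x0282
s_4 = Round(s_3, k_3) = 0x82C0
s_5 = Round(s_4, k_4) = 0xC024
s_6 = Round(s_5, k_5) = 0x2425
s_7 = Round(s_6, k_6) = 0x2570

0x2570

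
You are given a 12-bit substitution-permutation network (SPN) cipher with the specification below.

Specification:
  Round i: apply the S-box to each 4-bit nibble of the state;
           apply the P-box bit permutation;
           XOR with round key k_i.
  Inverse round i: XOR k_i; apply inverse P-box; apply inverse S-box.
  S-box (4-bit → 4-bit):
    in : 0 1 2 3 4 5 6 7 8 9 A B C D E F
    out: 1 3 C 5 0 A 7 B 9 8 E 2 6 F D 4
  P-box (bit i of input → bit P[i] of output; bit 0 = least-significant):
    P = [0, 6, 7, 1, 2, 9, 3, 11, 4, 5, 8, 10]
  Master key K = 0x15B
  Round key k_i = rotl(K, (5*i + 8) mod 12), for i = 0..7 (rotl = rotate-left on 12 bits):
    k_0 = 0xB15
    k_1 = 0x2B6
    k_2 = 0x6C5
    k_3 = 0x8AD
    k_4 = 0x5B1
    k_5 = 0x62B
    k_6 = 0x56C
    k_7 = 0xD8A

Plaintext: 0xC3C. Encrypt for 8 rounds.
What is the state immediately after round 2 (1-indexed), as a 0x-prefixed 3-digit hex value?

0x79C

s_0 = plaintext = 0xC3C
s_1 = Round(s_0, k_0) = 0xAF9
s_2 = Round(s_1, k_1) = 0x79C
s_3 = Round(s_2, k_2) = 0xA35
s_4 = Round(s_3, k_3) = 0xDC3
s_5 = Round(s_4, k_4) = 0x208
s_6 = Round(s_5, k_5) = 0x32C
s_7 = Round(s_6, k_6) = 0xCB4
s_8 = Round(s_7, k_7) = 0xEAA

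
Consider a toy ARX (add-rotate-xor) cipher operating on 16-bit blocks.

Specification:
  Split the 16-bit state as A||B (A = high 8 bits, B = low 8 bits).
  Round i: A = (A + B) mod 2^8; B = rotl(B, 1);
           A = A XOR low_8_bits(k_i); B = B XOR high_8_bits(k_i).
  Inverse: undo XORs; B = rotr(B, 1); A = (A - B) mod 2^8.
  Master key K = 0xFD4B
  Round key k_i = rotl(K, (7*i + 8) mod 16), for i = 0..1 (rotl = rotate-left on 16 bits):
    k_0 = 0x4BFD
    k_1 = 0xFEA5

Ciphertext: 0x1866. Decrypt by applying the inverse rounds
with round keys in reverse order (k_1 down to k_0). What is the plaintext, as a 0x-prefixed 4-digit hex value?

s_0 = ciphertext = 0x1866
s_1 = InvRound(s_0, k_1) = 0x714C
s_2 = InvRound(s_1, k_0) = 0x0983

0x0983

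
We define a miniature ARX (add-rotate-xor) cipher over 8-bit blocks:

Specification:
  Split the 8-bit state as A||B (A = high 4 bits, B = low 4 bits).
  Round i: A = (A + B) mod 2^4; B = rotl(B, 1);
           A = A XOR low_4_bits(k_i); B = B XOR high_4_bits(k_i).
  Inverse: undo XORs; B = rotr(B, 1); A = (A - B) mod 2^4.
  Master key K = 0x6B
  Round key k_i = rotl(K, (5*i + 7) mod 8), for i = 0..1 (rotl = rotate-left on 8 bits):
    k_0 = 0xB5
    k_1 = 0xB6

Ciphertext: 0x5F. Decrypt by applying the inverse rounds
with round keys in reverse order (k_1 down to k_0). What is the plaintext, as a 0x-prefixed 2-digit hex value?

0x8C

s_0 = ciphertext = 0x5F
s_1 = InvRound(s_0, k_1) = 0x12
s_2 = InvRound(s_1, k_0) = 0x8C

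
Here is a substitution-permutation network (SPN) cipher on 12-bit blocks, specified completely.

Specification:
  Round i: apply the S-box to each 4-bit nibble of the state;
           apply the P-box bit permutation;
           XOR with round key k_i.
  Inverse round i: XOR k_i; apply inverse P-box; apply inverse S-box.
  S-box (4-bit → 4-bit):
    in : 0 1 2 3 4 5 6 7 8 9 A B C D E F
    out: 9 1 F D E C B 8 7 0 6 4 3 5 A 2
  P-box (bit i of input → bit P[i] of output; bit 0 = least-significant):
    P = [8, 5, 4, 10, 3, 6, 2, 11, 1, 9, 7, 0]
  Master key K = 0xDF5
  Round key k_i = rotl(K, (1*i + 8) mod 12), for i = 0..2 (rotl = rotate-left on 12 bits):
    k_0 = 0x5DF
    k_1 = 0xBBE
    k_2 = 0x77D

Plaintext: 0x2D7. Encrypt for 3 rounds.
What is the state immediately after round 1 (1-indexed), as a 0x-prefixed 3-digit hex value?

s_0 = plaintext = 0x2D7
s_1 = Round(s_0, k_0) = 0x350
s_2 = Round(s_1, k_1) = 0x639
s_3 = Round(s_2, k_2) = 0xD72

0x350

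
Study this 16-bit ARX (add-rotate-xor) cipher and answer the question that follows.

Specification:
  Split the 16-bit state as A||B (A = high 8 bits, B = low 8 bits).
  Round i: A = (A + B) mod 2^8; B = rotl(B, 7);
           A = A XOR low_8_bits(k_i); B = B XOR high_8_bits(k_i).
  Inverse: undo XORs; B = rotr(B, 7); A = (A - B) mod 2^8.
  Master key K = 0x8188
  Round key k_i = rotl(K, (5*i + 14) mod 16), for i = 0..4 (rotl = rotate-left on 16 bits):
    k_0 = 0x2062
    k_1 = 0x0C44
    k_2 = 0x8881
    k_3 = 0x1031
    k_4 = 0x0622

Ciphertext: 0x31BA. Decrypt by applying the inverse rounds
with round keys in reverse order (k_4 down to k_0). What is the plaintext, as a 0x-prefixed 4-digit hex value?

s_0 = ciphertext = 0x31BA
s_1 = InvRound(s_0, k_4) = 0x9A79
s_2 = InvRound(s_1, k_3) = 0xD9D2
s_3 = InvRound(s_2, k_2) = 0xA4B4
s_4 = InvRound(s_3, k_1) = 0x6F71
s_5 = InvRound(s_4, k_0) = 0x6BA2

0x6BA2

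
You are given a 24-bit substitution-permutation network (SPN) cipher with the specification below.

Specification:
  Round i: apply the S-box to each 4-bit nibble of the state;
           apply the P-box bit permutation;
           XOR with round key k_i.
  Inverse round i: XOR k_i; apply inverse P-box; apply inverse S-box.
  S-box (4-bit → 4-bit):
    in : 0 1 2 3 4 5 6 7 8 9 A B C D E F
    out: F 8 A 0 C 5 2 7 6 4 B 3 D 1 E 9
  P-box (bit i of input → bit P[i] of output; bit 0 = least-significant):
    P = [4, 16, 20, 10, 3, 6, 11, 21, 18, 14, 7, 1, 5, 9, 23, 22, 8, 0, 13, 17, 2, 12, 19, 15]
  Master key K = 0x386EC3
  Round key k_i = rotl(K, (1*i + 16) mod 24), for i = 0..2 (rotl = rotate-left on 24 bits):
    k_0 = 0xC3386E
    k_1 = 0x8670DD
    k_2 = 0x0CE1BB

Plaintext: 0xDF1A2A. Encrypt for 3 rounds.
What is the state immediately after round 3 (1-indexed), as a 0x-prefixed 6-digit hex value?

0xFE2191

s_0 = plaintext = 0xDF1A2A
s_1 = Round(s_0, k_0) = 0xA47D38
s_2 = Round(s_1, k_1) = 0x11C2F9
s_3 = Round(s_2, k_2) = 0xFE2191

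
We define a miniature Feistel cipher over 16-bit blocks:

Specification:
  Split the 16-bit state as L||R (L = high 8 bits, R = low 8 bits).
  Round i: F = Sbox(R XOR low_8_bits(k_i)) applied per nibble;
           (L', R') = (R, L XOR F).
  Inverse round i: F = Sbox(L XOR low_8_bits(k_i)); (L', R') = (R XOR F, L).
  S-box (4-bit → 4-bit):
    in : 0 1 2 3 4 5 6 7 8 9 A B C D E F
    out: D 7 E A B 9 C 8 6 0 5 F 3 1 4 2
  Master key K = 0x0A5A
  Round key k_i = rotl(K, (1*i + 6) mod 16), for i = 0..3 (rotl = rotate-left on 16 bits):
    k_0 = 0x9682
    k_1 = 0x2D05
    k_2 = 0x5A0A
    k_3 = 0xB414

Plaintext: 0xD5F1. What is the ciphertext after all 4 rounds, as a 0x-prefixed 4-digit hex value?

s_0 = plaintext = 0xD5F1
s_1 = Round(s_0, k_0) = 0xF15F
s_2 = Round(s_1, k_1) = 0x5F64
s_3 = Round(s_2, k_2) = 0x649B
s_4 = Round(s_3, k_3) = 0x9B06

0x9B06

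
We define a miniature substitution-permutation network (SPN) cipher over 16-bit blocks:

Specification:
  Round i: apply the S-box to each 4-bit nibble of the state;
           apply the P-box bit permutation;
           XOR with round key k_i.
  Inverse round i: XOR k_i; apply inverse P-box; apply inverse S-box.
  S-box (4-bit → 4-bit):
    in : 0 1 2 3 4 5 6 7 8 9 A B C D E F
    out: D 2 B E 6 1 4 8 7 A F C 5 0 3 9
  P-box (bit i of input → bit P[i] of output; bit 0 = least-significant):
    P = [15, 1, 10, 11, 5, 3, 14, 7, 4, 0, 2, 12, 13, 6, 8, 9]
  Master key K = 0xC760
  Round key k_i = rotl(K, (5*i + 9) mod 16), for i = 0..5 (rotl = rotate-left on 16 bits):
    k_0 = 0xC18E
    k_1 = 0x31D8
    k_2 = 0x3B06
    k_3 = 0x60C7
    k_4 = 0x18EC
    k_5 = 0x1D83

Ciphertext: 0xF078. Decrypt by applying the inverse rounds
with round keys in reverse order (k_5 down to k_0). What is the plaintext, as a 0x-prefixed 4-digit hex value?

s_0 = ciphertext = 0xF078
s_1 = InvRound(s_0, k_5) = 0x8EAA
s_2 = InvRound(s_1, k_4) = 0x9BD8
s_3 = InvRound(s_2, k_3) = 0x0A42
s_4 = InvRound(s_3, k_2) = 0x8BDD
s_5 = InvRound(s_4, k_1) = 0xF3DF
s_6 = InvRound(s_5, k_0) = 0x22DD

0x22DD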